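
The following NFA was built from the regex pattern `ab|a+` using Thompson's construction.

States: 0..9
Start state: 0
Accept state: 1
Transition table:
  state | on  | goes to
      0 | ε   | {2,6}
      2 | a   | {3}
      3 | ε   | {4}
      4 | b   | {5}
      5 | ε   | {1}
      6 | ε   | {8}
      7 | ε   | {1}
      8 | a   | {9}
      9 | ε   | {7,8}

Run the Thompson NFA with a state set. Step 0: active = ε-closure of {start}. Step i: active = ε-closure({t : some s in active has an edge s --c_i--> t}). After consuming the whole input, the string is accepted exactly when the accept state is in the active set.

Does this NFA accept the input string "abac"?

start: ε-closure({0}) = {0,2,6,8}
'a' @ 1: {1,3,4,7,8,9}  ✓accept
'b' @ 2: {1,5}  ✓accept
'a' @ 3: {}  — no active states
rest 'c' ignored (set empty)
end set {} — state 1 not in

Answer: REJECT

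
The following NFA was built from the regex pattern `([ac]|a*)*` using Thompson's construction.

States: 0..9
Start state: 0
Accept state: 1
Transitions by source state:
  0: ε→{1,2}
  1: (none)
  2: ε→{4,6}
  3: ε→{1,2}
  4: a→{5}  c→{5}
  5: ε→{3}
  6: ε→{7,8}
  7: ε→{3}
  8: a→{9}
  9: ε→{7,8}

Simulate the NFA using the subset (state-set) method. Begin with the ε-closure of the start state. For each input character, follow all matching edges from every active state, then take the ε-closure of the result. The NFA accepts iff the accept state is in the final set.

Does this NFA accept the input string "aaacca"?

Answer: ACCEPT

Trace:
S₀ = ε-closure({0}) = {0,1,2,3,4,6,7,8}
'a' @ 1: {1,2,3,4,5,6,7,8,9}  ✓accept
'a' @ 2: {1,2,3,4,5,6,7,8,9}  ✓accept
'a' @ 3: {1,2,3,4,5,6,7,8,9}  ✓accept
'c' @ 4: {1,2,3,4,5,6,7,8}  ✓accept
'c' @ 5: {1,2,3,4,5,6,7,8}  ✓accept
'a' @ 6: {1,2,3,4,5,6,7,8,9}  ✓accept
after full input: {1,2,3,4,5,6,7,8,9}  (accept=1 in)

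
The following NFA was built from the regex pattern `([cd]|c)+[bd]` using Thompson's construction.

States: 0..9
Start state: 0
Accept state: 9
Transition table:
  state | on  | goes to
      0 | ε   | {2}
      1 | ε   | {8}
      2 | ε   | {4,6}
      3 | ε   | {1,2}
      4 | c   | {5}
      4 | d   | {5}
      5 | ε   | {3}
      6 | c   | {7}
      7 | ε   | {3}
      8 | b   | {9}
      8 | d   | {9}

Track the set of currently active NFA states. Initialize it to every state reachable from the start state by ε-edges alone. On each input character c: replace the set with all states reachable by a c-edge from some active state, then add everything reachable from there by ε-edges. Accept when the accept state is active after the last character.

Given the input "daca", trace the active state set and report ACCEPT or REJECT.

initial (ε-close {0}): {0,2,4,6}
'd' @ 1: {1,2,3,4,5,6,8}
'a' @ 2: {}  — dead — no transitions
rest 'ca' ignored (set empty)
end set {} — state 9 not in

Answer: REJECT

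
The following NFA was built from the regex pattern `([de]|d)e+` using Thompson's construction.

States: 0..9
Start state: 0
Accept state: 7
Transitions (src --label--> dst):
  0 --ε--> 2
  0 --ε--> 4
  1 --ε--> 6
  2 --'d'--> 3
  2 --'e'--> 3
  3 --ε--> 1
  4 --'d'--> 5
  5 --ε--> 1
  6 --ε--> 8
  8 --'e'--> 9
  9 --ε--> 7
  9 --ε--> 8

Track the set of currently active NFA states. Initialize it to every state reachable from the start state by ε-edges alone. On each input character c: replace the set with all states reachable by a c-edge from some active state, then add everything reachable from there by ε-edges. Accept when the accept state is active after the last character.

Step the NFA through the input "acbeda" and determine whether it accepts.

S₀ = ε-closure({0}) = {0,2,4}
'a' @ 1: {}  — dead — no transitions
rest 'cbeda' ignored (set empty)
final: {}; accept 7 not in set

Answer: REJECT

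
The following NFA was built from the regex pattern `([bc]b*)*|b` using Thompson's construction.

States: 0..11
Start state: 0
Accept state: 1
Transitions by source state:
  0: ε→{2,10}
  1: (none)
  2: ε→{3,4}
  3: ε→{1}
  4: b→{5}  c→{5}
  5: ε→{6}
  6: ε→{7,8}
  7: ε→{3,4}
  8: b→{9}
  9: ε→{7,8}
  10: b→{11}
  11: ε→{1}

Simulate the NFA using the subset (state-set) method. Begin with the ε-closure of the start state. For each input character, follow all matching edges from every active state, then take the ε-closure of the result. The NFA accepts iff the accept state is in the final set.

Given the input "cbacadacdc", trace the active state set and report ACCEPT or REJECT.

Answer: REJECT

Trace:
S₀ = ε-closure({0}) = {0,1,2,3,4,10}
'c' @ 1: {1,3,4,5,6,7,8}  [accepting]
'b' @ 2: {1,3,4,5,6,7,8,9}  [accepting]
'a' @ 3: {}  — no active states
rest 'cadacdc' ignored (set empty)
final: {}; accept 1 not in set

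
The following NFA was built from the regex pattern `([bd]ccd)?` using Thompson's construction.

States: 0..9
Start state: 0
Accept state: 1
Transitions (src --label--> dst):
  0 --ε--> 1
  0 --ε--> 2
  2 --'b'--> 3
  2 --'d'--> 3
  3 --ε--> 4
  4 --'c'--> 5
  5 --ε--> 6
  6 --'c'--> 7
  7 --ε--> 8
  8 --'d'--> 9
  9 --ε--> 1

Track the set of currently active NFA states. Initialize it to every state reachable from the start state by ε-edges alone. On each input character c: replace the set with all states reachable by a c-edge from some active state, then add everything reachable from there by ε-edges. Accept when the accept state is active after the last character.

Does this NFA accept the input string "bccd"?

initial (ε-close {0}): {0,1,2}
'b' @ 1: {3,4}
'c' @ 2: {5,6}
'c' @ 3: {7,8}
'd' @ 4: {1,9}  [accepting]
after full input: {1,9}  (accept=1 in)

Answer: ACCEPT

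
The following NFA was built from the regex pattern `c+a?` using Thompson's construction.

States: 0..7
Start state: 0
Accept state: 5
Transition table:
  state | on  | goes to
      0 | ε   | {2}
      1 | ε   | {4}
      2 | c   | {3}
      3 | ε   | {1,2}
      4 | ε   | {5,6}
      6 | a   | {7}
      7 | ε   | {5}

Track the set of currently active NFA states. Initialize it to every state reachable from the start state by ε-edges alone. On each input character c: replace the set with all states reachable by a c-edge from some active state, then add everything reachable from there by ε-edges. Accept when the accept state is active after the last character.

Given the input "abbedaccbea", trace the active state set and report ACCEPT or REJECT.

Answer: REJECT

Derivation:
start: ε-closure({0}) = {0,2}
'a' @ 1: {}  — state set empty
rest 'bbedaccbea' ignored (set empty)
final: {}; accept 5 not in set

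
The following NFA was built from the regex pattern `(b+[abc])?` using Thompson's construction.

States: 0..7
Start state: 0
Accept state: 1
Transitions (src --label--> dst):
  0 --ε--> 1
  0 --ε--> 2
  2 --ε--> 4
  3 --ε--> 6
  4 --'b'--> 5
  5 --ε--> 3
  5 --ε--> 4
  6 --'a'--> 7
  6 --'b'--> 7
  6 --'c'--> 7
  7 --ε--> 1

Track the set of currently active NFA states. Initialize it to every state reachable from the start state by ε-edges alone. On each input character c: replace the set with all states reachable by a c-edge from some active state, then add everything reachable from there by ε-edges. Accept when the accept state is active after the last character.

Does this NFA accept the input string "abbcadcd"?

Answer: REJECT

Steps:
S₀ = ε-closure({0}) = {0,1,2,4}
'a' @ 1: {}  — dead — no transitions
rest 'bbcadcd' ignored (set empty)
final: {}; accept 1 not in set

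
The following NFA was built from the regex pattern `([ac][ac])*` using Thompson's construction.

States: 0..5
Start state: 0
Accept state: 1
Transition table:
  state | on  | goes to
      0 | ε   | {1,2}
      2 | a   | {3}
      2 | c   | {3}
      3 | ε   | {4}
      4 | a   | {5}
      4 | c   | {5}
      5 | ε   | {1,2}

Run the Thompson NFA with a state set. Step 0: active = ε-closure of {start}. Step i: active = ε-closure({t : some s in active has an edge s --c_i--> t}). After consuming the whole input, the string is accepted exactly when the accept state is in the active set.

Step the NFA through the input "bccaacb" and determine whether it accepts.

Answer: REJECT

Derivation:
S₀ = ε-closure({0}) = {0,1,2}
'b' @ 1: {}  — dead — no transitions
rest 'ccaacb' ignored (set empty)
end set {} — state 1 not in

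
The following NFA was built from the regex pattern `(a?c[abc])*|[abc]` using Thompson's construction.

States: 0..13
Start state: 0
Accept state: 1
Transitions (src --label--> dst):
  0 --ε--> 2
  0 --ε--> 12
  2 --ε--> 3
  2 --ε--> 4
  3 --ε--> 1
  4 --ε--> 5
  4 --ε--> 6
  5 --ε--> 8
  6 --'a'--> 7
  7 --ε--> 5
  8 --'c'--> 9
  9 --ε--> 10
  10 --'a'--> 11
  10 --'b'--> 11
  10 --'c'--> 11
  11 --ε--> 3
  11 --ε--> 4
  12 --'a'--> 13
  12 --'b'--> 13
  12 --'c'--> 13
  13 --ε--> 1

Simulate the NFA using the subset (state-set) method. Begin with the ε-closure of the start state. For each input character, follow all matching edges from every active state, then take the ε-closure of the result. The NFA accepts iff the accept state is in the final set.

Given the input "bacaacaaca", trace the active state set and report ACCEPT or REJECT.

Answer: REJECT

Derivation:
S₀ = ε-closure({0}) = {0,1,2,3,4,5,6,8,12}
'b' @ 1: {1,13}  ✓accept
'a' @ 2: {}  — no active states
rest 'caacaaca' ignored (set empty)
end set {} — state 1 not in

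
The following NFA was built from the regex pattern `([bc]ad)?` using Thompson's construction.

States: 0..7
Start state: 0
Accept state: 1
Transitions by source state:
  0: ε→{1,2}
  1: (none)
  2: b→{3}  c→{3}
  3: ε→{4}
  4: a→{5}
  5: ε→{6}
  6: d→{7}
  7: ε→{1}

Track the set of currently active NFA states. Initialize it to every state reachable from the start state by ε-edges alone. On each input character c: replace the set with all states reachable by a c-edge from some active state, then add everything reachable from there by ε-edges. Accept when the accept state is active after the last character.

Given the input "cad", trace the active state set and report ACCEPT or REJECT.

initial (ε-close {0}): {0,1,2}
'c' @ 1: {3,4}
'a' @ 2: {5,6}
'd' @ 3: {1,7}  [accepting]
after full input: {1,7}  (accept=1 in)

Answer: ACCEPT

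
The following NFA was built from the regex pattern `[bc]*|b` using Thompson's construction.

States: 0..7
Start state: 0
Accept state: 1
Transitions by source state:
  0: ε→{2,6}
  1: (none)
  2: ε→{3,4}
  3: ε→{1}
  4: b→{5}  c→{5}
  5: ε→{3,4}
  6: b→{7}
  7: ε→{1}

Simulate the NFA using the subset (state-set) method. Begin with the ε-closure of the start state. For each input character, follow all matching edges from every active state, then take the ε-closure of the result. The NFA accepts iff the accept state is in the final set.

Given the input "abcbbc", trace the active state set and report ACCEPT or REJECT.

Answer: REJECT

Steps:
initial (ε-close {0}): {0,1,2,3,4,6}
'a' @ 1: {}  — state set empty
rest 'bcbbc' ignored (set empty)
final: {}; accept 1 not in set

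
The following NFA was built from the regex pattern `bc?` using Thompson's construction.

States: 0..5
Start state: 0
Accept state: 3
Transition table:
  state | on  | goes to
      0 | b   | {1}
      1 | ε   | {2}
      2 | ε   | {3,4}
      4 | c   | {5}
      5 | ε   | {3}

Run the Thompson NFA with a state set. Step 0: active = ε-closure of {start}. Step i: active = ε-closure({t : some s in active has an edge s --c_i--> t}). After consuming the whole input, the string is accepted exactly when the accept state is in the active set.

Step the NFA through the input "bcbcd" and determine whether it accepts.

Answer: REJECT

Derivation:
start: ε-closure({0}) = {0}
'b' @ 1: {1,2,3,4}  [accepting]
'c' @ 2: {3,5}  [accepting]
'b' @ 3: {}  — state set empty
rest 'cd' ignored (set empty)
final: {}; accept 3 not in set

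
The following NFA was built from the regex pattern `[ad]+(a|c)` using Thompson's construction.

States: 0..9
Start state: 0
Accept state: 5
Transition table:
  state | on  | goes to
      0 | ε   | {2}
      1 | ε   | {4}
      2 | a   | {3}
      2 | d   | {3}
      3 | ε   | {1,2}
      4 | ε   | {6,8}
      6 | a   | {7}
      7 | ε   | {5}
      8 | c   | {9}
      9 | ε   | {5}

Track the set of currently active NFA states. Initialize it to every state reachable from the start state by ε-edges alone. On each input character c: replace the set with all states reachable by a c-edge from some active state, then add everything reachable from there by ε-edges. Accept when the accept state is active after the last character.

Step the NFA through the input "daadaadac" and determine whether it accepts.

start: ε-closure({0}) = {0,2}
'd' @ 1: {1,2,3,4,6,8}
'a' @ 2: {1,2,3,4,5,6,7,8}  (accept∈set)
'a' @ 3: {1,2,3,4,5,6,7,8}  (accept∈set)
'd' @ 4: {1,2,3,4,6,8}
'a' @ 5: {1,2,3,4,5,6,7,8}  (accept∈set)
'a' @ 6: {1,2,3,4,5,6,7,8}  (accept∈set)
'd' @ 7: {1,2,3,4,6,8}
'a' @ 8: {1,2,3,4,5,6,7,8}  (accept∈set)
'c' @ 9: {5,9}  (accept∈set)
end set {5,9} — state 5 in

Answer: ACCEPT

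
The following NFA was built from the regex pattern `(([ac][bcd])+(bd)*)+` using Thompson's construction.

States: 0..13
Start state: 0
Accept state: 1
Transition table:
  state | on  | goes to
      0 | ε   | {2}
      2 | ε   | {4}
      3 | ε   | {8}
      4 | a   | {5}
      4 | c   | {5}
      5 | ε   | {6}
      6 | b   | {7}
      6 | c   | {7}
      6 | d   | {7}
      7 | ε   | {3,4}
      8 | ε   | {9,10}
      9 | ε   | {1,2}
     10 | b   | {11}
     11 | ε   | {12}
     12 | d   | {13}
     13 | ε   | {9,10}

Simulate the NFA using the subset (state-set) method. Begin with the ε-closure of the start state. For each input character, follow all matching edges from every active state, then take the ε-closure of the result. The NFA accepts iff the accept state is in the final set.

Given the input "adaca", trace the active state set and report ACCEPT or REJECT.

Answer: REJECT

Steps:
S₀ = ε-closure({0}) = {0,2,4}
'a' @ 1: {5,6}
'd' @ 2: {1,2,3,4,7,8,9,10}  (accept∈set)
'a' @ 3: {5,6}
'c' @ 4: {1,2,3,4,7,8,9,10}  (accept∈set)
'a' @ 5: {5,6}
final: {5,6}; accept 1 not in set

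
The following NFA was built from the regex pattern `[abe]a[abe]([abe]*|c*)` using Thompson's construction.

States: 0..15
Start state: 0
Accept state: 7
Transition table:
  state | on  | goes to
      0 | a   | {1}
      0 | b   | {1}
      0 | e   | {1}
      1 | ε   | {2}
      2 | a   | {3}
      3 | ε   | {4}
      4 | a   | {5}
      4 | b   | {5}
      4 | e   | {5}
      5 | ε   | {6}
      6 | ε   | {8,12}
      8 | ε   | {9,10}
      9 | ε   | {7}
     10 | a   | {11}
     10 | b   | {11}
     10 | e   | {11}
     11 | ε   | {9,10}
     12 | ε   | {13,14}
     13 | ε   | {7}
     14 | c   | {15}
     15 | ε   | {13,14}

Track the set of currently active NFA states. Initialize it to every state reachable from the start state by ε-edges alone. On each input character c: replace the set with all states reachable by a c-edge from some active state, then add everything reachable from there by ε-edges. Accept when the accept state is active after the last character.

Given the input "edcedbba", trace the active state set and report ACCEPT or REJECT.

Answer: REJECT

Derivation:
initial (ε-close {0}): {0}
'e' @ 1: {1,2}
'd' @ 2: {}  — dead — no transitions
rest 'cedbba' ignored (set empty)
after full input: {}  (accept=7 not in)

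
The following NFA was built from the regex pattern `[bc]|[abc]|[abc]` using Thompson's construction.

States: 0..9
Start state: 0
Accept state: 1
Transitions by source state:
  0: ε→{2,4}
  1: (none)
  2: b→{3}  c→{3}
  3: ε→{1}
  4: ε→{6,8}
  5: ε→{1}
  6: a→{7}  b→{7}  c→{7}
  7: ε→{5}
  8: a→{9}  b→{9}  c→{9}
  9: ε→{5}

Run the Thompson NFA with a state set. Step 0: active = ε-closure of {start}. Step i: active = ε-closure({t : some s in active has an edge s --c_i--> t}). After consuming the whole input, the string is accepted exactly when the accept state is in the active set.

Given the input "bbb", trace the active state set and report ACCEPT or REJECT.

initial (ε-close {0}): {0,2,4,6,8}
'b' @ 1: {1,3,5,7,9}  ✓accept
'b' @ 2: {}  — no active states
rest 'b' ignored (set empty)
end set {} — state 1 not in

Answer: REJECT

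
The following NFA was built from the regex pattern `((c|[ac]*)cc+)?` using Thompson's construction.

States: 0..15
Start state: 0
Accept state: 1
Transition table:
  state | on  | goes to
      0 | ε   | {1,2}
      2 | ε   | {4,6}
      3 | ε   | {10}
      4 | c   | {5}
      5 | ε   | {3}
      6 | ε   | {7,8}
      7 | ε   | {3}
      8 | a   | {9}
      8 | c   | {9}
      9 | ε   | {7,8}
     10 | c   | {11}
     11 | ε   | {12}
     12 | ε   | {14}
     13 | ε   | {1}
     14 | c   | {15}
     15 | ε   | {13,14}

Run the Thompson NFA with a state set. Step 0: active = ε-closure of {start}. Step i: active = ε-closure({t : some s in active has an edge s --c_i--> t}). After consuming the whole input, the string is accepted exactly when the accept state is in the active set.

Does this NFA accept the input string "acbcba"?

S₀ = ε-closure({0}) = {0,1,2,3,4,6,7,8,10}
'a' @ 1: {3,7,8,9,10}
'c' @ 2: {3,7,8,9,10,11,12,14}
'b' @ 3: {}  — state set empty
rest 'cba' ignored (set empty)
after full input: {}  (accept=1 not in)

Answer: REJECT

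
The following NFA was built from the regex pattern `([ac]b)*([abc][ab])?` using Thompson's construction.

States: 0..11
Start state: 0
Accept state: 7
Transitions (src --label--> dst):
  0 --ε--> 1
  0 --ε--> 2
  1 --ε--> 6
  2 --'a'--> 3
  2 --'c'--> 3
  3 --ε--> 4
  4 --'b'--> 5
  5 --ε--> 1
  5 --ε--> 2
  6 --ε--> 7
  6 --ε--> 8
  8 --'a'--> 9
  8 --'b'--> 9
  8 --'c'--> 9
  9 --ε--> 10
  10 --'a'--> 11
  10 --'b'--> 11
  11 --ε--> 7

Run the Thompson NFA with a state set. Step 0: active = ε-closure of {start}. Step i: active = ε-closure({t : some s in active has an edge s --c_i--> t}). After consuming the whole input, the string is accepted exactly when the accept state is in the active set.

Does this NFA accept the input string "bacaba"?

Answer: REJECT

Steps:
S₀ = ε-closure({0}) = {0,1,2,6,7,8}
'b' @ 1: {9,10}
'a' @ 2: {7,11}  [accepting]
'c' @ 3: {}  — no active states
rest 'aba' ignored (set empty)
after full input: {}  (accept=7 not in)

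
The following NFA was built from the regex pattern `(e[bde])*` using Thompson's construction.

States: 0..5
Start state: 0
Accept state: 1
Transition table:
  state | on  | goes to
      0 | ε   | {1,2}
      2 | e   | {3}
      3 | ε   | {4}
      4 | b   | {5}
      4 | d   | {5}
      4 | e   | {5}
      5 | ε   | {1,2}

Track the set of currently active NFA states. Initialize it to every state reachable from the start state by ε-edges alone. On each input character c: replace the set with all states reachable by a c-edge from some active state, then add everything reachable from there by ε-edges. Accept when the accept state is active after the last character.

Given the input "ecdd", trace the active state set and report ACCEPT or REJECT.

Answer: REJECT

Derivation:
start: ε-closure({0}) = {0,1,2}
'e' @ 1: {3,4}
'c' @ 2: {}  — no active states
rest 'dd' ignored (set empty)
final: {}; accept 1 not in set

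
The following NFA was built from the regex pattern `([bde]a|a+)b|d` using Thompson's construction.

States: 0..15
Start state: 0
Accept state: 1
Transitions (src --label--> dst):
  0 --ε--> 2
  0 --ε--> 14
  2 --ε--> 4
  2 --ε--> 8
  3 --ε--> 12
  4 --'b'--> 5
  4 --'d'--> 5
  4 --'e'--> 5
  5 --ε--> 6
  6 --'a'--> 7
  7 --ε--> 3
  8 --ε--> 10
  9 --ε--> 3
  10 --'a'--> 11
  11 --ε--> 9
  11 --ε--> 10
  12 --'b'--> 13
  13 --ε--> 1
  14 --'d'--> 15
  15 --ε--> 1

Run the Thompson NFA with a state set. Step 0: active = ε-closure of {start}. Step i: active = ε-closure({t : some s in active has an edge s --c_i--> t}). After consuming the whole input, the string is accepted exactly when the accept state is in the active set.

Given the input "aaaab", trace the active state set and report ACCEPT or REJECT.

S₀ = ε-closure({0}) = {0,2,4,8,10,14}
'a' @ 1: {3,9,10,11,12}
'a' @ 2: {3,9,10,11,12}
'a' @ 3: {3,9,10,11,12}
'a' @ 4: {3,9,10,11,12}
'b' @ 5: {1,13}  ✓accept
after full input: {1,13}  (accept=1 in)

Answer: ACCEPT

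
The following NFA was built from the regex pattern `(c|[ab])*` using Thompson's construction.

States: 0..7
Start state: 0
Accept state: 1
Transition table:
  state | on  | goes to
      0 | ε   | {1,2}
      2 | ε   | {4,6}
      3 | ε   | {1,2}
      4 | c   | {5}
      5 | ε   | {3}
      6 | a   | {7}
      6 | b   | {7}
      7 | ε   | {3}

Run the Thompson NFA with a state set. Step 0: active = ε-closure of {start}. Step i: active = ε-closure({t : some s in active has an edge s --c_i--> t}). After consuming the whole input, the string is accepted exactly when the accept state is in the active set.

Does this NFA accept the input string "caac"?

Answer: ACCEPT

Steps:
initial (ε-close {0}): {0,1,2,4,6}
'c' @ 1: {1,2,3,4,5,6}  [accepting]
'a' @ 2: {1,2,3,4,6,7}  [accepting]
'a' @ 3: {1,2,3,4,6,7}  [accepting]
'c' @ 4: {1,2,3,4,5,6}  [accepting]
after full input: {1,2,3,4,5,6}  (accept=1 in)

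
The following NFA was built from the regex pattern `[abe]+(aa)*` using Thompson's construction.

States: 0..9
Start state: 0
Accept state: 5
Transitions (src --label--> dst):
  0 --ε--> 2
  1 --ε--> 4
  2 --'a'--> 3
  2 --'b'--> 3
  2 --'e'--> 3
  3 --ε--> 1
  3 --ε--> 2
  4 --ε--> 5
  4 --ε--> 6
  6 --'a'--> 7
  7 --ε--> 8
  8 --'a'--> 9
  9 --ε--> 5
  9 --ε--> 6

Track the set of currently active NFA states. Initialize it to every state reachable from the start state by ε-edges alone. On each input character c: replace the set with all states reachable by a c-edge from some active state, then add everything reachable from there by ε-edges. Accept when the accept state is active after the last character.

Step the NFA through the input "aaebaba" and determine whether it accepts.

Answer: ACCEPT

Trace:
start: ε-closure({0}) = {0,2}
'a' @ 1: {1,2,3,4,5,6}  [accepting]
'a' @ 2: {1,2,3,4,5,6,7,8}  [accepting]
'e' @ 3: {1,2,3,4,5,6}  [accepting]
'b' @ 4: {1,2,3,4,5,6}  [accepting]
'a' @ 5: {1,2,3,4,5,6,7,8}  [accepting]
'b' @ 6: {1,2,3,4,5,6}  [accepting]
'a' @ 7: {1,2,3,4,5,6,7,8}  [accepting]
after full input: {1,2,3,4,5,6,7,8}  (accept=5 in)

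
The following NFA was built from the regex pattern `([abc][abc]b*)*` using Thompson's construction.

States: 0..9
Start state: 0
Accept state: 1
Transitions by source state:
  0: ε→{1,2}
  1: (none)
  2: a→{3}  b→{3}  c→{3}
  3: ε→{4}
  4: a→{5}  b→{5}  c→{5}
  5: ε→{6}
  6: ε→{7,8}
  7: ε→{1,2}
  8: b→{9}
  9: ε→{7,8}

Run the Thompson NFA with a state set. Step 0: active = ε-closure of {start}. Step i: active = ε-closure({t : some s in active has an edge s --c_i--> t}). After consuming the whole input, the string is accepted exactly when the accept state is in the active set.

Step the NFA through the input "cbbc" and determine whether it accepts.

S₀ = ε-closure({0}) = {0,1,2}
'c' @ 1: {3,4}
'b' @ 2: {1,2,5,6,7,8}  ✓accept
'b' @ 3: {1,2,3,4,7,8,9}  ✓accept
'c' @ 4: {1,2,3,4,5,6,7,8}  ✓accept
end set {1,2,3,4,5,6,7,8} — state 1 in

Answer: ACCEPT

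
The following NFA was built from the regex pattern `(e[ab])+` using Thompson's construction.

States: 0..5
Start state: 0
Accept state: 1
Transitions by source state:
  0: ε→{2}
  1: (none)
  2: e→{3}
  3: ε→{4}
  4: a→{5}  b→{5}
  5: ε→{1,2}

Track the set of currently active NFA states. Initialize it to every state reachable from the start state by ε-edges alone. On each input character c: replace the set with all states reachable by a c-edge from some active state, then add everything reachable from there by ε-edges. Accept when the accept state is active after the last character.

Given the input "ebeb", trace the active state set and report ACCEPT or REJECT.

S₀ = ε-closure({0}) = {0,2}
'e' @ 1: {3,4}
'b' @ 2: {1,2,5}  ✓accept
'e' @ 3: {3,4}
'b' @ 4: {1,2,5}  ✓accept
after full input: {1,2,5}  (accept=1 in)

Answer: ACCEPT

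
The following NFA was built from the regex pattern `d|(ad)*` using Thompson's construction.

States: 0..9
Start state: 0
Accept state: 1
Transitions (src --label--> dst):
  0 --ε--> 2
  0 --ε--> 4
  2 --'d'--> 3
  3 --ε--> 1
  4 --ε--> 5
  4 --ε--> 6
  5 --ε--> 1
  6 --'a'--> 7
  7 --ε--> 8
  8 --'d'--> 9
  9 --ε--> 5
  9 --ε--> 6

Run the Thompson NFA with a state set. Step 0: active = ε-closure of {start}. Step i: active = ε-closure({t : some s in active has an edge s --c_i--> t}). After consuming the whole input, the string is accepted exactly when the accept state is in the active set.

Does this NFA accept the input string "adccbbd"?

start: ε-closure({0}) = {0,1,2,4,5,6}
'a' @ 1: {7,8}
'd' @ 2: {1,5,6,9}  ✓accept
'c' @ 3: {}  — dead — no transitions
rest 'cbbd' ignored (set empty)
final: {}; accept 1 not in set

Answer: REJECT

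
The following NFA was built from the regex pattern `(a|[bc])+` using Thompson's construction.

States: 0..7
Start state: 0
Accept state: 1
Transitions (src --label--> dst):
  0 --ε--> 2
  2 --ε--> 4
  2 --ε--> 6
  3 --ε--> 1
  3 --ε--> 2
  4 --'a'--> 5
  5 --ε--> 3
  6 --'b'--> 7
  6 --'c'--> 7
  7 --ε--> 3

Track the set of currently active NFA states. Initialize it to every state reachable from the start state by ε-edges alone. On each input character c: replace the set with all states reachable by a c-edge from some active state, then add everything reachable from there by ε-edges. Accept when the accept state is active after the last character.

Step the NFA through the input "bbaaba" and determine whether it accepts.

start: ε-closure({0}) = {0,2,4,6}
'b' @ 1: {1,2,3,4,6,7}  (accept∈set)
'b' @ 2: {1,2,3,4,6,7}  (accept∈set)
'a' @ 3: {1,2,3,4,5,6}  (accept∈set)
'a' @ 4: {1,2,3,4,5,6}  (accept∈set)
'b' @ 5: {1,2,3,4,6,7}  (accept∈set)
'a' @ 6: {1,2,3,4,5,6}  (accept∈set)
after full input: {1,2,3,4,5,6}  (accept=1 in)

Answer: ACCEPT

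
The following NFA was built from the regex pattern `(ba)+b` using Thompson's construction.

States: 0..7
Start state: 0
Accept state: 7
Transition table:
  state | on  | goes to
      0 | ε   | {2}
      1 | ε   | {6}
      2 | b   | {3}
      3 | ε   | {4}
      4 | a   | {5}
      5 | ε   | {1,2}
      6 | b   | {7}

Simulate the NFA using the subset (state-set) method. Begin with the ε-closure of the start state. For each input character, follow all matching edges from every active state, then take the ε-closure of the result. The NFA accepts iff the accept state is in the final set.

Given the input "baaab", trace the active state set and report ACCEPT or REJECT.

initial (ε-close {0}): {0,2}
'b' @ 1: {3,4}
'a' @ 2: {1,2,5,6}
'a' @ 3: {}  — state set empty
rest 'ab' ignored (set empty)
after full input: {}  (accept=7 not in)

Answer: REJECT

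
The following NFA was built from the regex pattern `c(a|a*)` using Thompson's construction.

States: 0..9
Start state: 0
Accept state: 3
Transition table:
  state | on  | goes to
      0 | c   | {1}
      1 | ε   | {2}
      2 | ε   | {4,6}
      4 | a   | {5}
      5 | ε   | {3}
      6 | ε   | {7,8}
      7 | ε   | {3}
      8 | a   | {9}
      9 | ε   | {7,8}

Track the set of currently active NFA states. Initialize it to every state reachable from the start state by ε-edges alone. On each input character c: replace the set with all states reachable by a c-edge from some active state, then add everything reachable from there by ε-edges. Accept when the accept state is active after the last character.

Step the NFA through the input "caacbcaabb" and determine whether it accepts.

Answer: REJECT

Steps:
start: ε-closure({0}) = {0}
'c' @ 1: {1,2,3,4,6,7,8}  (accept∈set)
'a' @ 2: {3,5,7,8,9}  (accept∈set)
'a' @ 3: {3,7,8,9}  (accept∈set)
'c' @ 4: {}  — state set empty
rest 'bcaabb' ignored (set empty)
end set {} — state 3 not in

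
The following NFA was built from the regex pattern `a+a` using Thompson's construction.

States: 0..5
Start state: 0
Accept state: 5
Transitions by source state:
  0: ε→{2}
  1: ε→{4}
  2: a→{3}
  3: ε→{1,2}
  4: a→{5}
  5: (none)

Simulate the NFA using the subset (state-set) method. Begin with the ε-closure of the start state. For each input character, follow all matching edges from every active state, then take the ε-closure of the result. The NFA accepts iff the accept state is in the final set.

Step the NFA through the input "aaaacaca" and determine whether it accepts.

Answer: REJECT

Steps:
start: ε-closure({0}) = {0,2}
'a' @ 1: {1,2,3,4}
'a' @ 2: {1,2,3,4,5}  (accept∈set)
'a' @ 3: {1,2,3,4,5}  (accept∈set)
'a' @ 4: {1,2,3,4,5}  (accept∈set)
'c' @ 5: {}  — no active states
rest 'aca' ignored (set empty)
end set {} — state 5 not in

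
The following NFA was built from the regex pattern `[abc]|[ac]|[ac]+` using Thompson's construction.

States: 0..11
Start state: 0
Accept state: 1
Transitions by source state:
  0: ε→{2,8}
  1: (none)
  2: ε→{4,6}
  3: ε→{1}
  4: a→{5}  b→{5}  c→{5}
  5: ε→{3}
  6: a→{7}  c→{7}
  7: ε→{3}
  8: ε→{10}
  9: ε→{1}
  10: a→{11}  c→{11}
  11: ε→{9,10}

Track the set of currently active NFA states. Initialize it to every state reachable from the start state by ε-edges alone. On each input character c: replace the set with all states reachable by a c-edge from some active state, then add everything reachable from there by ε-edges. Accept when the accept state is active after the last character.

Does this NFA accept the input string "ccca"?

Answer: ACCEPT

Derivation:
initial (ε-close {0}): {0,2,4,6,8,10}
'c' @ 1: {1,3,5,7,9,10,11}  [accepting]
'c' @ 2: {1,9,10,11}  [accepting]
'c' @ 3: {1,9,10,11}  [accepting]
'a' @ 4: {1,9,10,11}  [accepting]
end set {1,9,10,11} — state 1 in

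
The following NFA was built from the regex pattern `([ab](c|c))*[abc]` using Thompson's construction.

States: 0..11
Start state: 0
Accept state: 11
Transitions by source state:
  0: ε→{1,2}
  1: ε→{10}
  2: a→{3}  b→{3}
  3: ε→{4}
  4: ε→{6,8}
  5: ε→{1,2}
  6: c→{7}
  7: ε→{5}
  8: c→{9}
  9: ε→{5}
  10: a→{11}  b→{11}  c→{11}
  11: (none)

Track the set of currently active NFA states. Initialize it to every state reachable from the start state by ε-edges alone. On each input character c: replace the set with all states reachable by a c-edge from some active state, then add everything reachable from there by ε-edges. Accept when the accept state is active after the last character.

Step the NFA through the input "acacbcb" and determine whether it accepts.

initial (ε-close {0}): {0,1,2,10}
'a' @ 1: {3,4,6,8,11}  ✓accept
'c' @ 2: {1,2,5,7,9,10}
'a' @ 3: {3,4,6,8,11}  ✓accept
'c' @ 4: {1,2,5,7,9,10}
'b' @ 5: {3,4,6,8,11}  ✓accept
'c' @ 6: {1,2,5,7,9,10}
'b' @ 7: {3,4,6,8,11}  ✓accept
end set {3,4,6,8,11} — state 11 in

Answer: ACCEPT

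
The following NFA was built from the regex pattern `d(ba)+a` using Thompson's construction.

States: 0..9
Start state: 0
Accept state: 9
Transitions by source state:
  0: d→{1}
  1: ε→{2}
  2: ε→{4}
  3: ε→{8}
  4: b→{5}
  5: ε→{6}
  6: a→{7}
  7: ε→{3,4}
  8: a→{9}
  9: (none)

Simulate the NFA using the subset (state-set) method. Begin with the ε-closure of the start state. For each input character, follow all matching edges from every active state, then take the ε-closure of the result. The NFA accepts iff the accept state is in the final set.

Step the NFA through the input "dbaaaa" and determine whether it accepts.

Answer: REJECT

Trace:
S₀ = ε-closure({0}) = {0}
'd' @ 1: {1,2,4}
'b' @ 2: {5,6}
'a' @ 3: {3,4,7,8}
'a' @ 4: {9}  [accepting]
'a' @ 5: {}  — state set empty
rest 'a' ignored (set empty)
end set {} — state 9 not in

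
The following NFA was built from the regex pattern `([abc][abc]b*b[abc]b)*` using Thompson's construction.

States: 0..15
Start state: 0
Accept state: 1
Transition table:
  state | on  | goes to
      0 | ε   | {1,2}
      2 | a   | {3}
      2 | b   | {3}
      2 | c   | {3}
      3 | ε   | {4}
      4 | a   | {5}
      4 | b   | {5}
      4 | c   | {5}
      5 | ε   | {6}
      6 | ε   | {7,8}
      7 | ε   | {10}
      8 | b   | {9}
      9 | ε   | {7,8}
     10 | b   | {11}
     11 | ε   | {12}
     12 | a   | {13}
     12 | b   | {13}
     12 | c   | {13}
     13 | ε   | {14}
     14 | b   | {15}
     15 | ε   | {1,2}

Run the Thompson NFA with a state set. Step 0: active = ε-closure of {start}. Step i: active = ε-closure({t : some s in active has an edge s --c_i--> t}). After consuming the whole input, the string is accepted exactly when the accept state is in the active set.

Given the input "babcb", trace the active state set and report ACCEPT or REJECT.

initial (ε-close {0}): {0,1,2}
'b' @ 1: {3,4}
'a' @ 2: {5,6,7,8,10}
'b' @ 3: {7,8,9,10,11,12}
'c' @ 4: {13,14}
'b' @ 5: {1,2,15}  [accepting]
final: {1,2,15}; accept 1 in set

Answer: ACCEPT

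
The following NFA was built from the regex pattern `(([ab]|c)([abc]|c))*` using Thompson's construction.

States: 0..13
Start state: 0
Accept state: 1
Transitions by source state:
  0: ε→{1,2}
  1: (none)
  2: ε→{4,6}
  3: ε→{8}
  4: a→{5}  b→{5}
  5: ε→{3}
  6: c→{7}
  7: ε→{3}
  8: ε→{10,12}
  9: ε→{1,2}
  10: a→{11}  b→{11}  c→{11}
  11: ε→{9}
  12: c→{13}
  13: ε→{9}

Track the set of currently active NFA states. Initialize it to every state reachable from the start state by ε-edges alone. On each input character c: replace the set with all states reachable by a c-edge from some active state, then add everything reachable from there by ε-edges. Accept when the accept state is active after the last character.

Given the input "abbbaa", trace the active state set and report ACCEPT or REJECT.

initial (ε-close {0}): {0,1,2,4,6}
'a' @ 1: {3,5,8,10,12}
'b' @ 2: {1,2,4,6,9,11}  (accept∈set)
'b' @ 3: {3,5,8,10,12}
'b' @ 4: {1,2,4,6,9,11}  (accept∈set)
'a' @ 5: {3,5,8,10,12}
'a' @ 6: {1,2,4,6,9,11}  (accept∈set)
after full input: {1,2,4,6,9,11}  (accept=1 in)

Answer: ACCEPT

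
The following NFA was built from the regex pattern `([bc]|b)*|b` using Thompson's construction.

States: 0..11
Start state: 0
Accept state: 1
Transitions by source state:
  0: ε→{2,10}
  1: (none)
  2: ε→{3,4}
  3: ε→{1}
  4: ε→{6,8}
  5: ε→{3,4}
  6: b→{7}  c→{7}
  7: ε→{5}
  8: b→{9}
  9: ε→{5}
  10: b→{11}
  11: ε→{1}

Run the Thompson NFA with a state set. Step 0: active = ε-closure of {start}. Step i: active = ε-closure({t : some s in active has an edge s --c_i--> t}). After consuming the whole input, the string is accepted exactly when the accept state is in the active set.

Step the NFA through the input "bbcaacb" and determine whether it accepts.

S₀ = ε-closure({0}) = {0,1,2,3,4,6,8,10}
'b' @ 1: {1,3,4,5,6,7,8,9,11}  [accepting]
'b' @ 2: {1,3,4,5,6,7,8,9}  [accepting]
'c' @ 3: {1,3,4,5,6,7,8}  [accepting]
'a' @ 4: {}  — dead — no transitions
rest 'acb' ignored (set empty)
after full input: {}  (accept=1 not in)

Answer: REJECT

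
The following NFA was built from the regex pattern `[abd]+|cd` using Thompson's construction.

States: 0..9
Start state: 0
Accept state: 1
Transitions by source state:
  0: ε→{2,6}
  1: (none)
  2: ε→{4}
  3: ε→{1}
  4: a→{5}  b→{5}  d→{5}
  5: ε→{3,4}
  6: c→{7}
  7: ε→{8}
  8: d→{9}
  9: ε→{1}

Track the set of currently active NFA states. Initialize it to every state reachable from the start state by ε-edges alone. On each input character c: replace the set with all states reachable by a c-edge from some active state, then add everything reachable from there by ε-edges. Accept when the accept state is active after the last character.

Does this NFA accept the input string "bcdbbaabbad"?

S₀ = ε-closure({0}) = {0,2,4,6}
'b' @ 1: {1,3,4,5}  (accept∈set)
'c' @ 2: {}  — no active states
rest 'dbbaabbad' ignored (set empty)
final: {}; accept 1 not in set

Answer: REJECT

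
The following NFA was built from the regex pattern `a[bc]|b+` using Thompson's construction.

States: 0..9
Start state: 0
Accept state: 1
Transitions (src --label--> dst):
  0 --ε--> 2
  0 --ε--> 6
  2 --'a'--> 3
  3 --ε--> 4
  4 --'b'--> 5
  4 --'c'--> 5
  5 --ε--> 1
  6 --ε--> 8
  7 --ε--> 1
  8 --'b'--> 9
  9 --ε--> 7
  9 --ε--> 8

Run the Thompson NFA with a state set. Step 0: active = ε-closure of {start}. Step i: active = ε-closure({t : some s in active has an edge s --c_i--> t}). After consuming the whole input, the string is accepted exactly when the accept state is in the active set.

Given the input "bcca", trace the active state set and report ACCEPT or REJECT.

start: ε-closure({0}) = {0,2,6,8}
'b' @ 1: {1,7,8,9}  [accepting]
'c' @ 2: {}  — dead — no transitions
rest 'ca' ignored (set empty)
end set {} — state 1 not in

Answer: REJECT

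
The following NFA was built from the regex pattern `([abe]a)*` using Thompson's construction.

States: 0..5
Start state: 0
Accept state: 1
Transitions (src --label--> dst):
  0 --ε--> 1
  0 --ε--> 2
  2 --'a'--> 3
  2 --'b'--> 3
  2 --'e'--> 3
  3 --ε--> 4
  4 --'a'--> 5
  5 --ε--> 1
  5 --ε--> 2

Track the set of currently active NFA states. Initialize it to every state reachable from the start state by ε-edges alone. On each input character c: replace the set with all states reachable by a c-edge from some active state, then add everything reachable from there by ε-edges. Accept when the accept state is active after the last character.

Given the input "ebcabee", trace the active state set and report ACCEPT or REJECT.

initial (ε-close {0}): {0,1,2}
'e' @ 1: {3,4}
'b' @ 2: {}  — dead — no transitions
rest 'cabee' ignored (set empty)
end set {} — state 1 not in

Answer: REJECT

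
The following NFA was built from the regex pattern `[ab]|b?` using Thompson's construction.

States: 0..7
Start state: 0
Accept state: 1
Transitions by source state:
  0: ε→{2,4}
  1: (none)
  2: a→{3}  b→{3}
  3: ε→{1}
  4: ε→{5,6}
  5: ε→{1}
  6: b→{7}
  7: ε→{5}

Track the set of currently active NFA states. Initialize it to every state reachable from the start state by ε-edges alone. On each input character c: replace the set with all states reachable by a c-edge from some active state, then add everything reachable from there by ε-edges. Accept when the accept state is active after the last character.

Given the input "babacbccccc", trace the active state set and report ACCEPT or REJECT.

Answer: REJECT

Trace:
S₀ = ε-closure({0}) = {0,1,2,4,5,6}
'b' @ 1: {1,3,5,7}  [accepting]
'a' @ 2: {}  — state set empty
rest 'bacbccccc' ignored (set empty)
after full input: {}  (accept=1 not in)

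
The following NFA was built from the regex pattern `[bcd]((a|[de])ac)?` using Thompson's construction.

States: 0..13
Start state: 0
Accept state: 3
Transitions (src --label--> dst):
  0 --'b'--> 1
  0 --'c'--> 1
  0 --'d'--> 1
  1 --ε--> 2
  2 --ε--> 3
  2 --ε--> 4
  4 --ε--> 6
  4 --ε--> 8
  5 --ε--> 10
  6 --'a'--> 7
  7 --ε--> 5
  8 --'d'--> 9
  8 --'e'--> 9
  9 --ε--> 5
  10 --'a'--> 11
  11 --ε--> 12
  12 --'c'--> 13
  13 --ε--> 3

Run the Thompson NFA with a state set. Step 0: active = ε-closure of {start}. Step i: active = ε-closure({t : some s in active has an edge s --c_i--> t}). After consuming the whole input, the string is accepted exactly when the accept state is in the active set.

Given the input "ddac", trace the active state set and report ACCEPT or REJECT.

start: ε-closure({0}) = {0}
'd' @ 1: {1,2,3,4,6,8}  (accept∈set)
'd' @ 2: {5,9,10}
'a' @ 3: {11,12}
'c' @ 4: {3,13}  (accept∈set)
final: {3,13}; accept 3 in set

Answer: ACCEPT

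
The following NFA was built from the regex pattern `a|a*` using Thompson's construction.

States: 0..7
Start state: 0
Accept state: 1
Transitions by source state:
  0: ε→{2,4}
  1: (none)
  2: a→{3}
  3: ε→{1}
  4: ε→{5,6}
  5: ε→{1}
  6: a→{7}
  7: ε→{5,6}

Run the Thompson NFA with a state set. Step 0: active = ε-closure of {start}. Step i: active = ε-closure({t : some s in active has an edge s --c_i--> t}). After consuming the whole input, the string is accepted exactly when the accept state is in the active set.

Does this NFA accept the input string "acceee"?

Answer: REJECT

Trace:
initial (ε-close {0}): {0,1,2,4,5,6}
'a' @ 1: {1,3,5,6,7}  ✓accept
'c' @ 2: {}  — dead — no transitions
rest 'ceee' ignored (set empty)
after full input: {}  (accept=1 not in)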